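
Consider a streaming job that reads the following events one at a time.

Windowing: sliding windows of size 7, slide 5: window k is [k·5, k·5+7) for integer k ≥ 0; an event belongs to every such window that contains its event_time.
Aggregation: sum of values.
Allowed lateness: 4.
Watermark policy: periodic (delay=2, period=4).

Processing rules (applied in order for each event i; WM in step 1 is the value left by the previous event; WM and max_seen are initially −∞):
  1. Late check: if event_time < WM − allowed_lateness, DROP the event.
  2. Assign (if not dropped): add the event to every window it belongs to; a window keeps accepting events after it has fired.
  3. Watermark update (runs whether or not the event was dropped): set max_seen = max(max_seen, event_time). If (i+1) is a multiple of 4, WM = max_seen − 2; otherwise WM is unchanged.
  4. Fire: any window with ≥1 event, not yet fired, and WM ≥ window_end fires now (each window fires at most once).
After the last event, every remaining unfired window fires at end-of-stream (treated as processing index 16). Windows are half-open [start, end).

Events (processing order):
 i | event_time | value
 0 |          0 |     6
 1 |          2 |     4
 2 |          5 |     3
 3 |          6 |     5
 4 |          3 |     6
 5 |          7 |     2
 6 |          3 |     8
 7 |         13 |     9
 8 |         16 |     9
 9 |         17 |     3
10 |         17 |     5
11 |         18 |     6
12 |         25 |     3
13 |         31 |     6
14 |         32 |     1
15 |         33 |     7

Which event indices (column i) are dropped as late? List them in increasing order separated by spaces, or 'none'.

i=0 t=0 v=6: → [0,7); WM=−∞
i=1 t=2 v=4: → [0,7); WM=−∞
i=2 t=5 v=3: → [5,12),[0,7); WM=−∞
i=3 t=6 v=5: → [5,12),[0,7); WM=4
i=4 t=3 v=6: → [0,7); WM=4
i=5 t=7 v=2: → [5,12); WM=4
i=6 t=3 v=8: → [0,7); WM=4
i=7 t=13 v=9: → [10,17); WM=11; [0,7) fires=32
i=8 t=16 v=9: → [15,22),[10,17); WM=11
i=9 t=17 v=3: → [15,22); WM=11
i=10 t=17 v=5: → [15,22); WM=11
i=11 t=18 v=6: → [15,22); WM=16; [5,12) fires=10
i=12 t=25 v=3: → [25,32),[20,27); WM=16
i=13 t=31 v=6: → [30,37),[25,32); WM=16
i=14 t=32 v=1: → [30,37); WM=16
i=15 t=33 v=7: → [30,37); WM=31; [10,17) fires=18 [15,22) fires=23 [20,27) fires=3

none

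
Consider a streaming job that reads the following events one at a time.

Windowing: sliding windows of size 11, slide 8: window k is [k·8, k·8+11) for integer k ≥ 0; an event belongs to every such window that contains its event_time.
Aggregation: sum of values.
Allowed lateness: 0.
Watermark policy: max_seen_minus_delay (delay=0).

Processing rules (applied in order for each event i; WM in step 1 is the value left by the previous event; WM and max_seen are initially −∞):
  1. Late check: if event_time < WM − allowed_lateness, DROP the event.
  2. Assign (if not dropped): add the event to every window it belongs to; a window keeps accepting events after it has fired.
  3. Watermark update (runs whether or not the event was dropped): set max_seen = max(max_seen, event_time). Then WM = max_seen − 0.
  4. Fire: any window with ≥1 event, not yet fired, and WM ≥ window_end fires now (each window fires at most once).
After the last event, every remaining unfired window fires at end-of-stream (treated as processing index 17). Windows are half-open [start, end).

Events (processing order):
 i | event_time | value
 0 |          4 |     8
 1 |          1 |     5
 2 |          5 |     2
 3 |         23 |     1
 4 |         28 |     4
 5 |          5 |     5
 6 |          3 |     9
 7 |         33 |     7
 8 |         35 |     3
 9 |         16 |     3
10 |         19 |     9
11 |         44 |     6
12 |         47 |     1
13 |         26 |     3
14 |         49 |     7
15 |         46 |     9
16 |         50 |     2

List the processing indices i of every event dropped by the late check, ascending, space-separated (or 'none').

1 5 6 9 10 13 15

i=0 t=4 v=8: → [0,11); WM=4
i=1 t=1 v=5: DROP (t<4-0); WM=4
i=2 t=5 v=2: → [0,11); WM=5
i=3 t=23 v=1: → [16,27); WM=23; [0,11) fires=10
i=4 t=28 v=4: → [24,35); WM=28; [16,27) fires=1
i=5 t=5 v=5: DROP (t<28-0); WM=28
i=6 t=3 v=9: DROP (t<28-0); WM=28
i=7 t=33 v=7: → [32,43),[24,35); WM=33
i=8 t=35 v=3: → [32,43); WM=35; [24,35) fires=11
i=9 t=16 v=3: DROP (t<35-0); WM=35
i=10 t=19 v=9: DROP (t<35-0); WM=35
i=11 t=44 v=6: → [40,51); WM=44; [32,43) fires=10
i=12 t=47 v=1: → [40,51); WM=47
i=13 t=26 v=3: DROP (t<47-0); WM=47
i=14 t=49 v=7: → [48,59),[40,51); WM=49
i=15 t=46 v=9: DROP (t<49-0); WM=49
i=16 t=50 v=2: → [48,59),[40,51); WM=50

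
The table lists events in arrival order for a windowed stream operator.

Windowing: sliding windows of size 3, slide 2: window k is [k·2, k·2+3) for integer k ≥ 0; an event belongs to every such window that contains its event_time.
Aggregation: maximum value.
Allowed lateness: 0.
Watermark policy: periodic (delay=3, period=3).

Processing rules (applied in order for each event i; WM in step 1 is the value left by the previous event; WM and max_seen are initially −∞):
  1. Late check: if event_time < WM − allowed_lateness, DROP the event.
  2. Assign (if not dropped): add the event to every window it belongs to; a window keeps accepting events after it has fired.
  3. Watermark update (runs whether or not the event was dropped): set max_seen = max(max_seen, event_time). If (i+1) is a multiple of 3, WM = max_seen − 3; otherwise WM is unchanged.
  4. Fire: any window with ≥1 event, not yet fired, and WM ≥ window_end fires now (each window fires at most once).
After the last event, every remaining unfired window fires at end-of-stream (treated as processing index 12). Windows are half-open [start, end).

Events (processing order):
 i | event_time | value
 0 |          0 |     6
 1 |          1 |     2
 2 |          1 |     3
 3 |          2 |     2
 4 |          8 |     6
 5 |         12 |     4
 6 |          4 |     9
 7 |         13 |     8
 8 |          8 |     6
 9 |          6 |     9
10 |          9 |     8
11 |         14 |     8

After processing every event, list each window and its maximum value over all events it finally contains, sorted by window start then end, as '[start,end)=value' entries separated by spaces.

i=0 t=0 v=6: → [0,3); WM=−∞
i=1 t=1 v=2: → [0,3); WM=−∞
i=2 t=1 v=3: → [0,3); WM=-2
i=3 t=2 v=2: → [2,5),[0,3); WM=-2
i=4 t=8 v=6: → [8,11),[6,9); WM=-2
i=5 t=12 v=4: → [12,15),[10,13); WM=9; [0,3) fires=6 [2,5) fires=2 [6,9) fires=6
i=6 t=4 v=9: DROP (t<9-0); WM=9
i=7 t=13 v=8: → [12,15); WM=9
i=8 t=8 v=6: DROP (t<9-0); WM=10
i=9 t=6 v=9: DROP (t<10-0); WM=10
i=10 t=9 v=8: DROP (t<10-0); WM=10
i=11 t=14 v=8: → [14,17),[12,15); WM=11; [8,11) fires=6

[0,3)=6 [2,5)=2 [6,9)=6 [8,11)=6 [10,13)=4 [12,15)=8 [14,17)=8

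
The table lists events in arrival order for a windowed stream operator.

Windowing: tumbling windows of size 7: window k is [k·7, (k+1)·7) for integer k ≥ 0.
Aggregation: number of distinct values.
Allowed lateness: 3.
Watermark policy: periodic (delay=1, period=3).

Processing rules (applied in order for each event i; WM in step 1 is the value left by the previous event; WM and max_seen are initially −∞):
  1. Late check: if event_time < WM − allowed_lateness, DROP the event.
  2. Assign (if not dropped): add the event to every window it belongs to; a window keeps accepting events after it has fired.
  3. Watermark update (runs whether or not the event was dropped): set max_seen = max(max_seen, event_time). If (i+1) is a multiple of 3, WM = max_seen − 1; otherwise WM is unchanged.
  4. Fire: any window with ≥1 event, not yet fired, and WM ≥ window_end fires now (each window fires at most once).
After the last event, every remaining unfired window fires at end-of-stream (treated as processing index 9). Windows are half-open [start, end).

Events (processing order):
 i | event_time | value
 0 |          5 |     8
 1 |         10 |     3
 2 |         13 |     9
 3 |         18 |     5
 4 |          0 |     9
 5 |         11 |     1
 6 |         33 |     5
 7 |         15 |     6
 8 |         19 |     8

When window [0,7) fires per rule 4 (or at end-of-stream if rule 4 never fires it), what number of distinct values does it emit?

1

i=0 t=5 v=8: → [0,7); WM=−∞
i=1 t=10 v=3: → [7,14); WM=−∞
i=2 t=13 v=9: → [7,14); WM=12; [0,7) fires=1
i=3 t=18 v=5: → [14,21); WM=12
i=4 t=0 v=9: DROP (t<12-3); WM=12
i=5 t=11 v=1: → [7,14); WM=17; [7,14) fires=3
i=6 t=33 v=5: → [28,35); WM=17
i=7 t=15 v=6: → [14,21); WM=17
i=8 t=19 v=8: → [14,21); WM=32; [14,21) fires=3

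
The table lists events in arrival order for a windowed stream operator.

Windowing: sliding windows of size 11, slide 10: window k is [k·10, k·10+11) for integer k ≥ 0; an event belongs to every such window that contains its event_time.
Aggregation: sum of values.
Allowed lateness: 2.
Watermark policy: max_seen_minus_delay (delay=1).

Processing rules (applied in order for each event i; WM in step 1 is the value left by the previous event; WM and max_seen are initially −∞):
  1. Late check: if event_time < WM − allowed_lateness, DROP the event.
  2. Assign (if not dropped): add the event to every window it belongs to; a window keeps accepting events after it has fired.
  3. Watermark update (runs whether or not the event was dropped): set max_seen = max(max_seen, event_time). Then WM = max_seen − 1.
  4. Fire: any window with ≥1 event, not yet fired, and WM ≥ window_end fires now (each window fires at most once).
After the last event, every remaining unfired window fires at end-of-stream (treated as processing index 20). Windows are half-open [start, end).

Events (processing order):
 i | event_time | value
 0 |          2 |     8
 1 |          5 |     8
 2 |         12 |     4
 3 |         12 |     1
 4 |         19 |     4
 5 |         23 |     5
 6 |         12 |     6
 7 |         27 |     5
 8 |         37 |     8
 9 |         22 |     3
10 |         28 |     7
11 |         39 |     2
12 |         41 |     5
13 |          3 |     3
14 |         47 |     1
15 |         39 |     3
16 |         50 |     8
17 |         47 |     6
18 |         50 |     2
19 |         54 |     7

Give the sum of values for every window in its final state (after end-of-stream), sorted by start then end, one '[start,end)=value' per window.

[0,11)=16 [10,21)=9 [20,31)=10 [30,41)=10 [40,51)=22 [50,61)=17

i=0 t=2 v=8: → [0,11); WM=1
i=1 t=5 v=8: → [0,11); WM=4
i=2 t=12 v=4: → [10,21); WM=11; [0,11) fires=16
i=3 t=12 v=1: → [10,21); WM=11
i=4 t=19 v=4: → [10,21); WM=18
i=5 t=23 v=5: → [20,31); WM=22; [10,21) fires=9
i=6 t=12 v=6: DROP (t<22-2); WM=22
i=7 t=27 v=5: → [20,31); WM=26
i=8 t=37 v=8: → [30,41); WM=36; [20,31) fires=10
i=9 t=22 v=3: DROP (t<36-2); WM=36
i=10 t=28 v=7: DROP (t<36-2); WM=36
i=11 t=39 v=2: → [30,41); WM=38
i=12 t=41 v=5: → [40,51); WM=40
i=13 t=3 v=3: DROP (t<40-2); WM=40
i=14 t=47 v=1: → [40,51); WM=46; [30,41) fires=10
i=15 t=39 v=3: DROP (t<46-2); WM=46
i=16 t=50 v=8: → [50,61),[40,51); WM=49
i=17 t=47 v=6: → [40,51); WM=49
i=18 t=50 v=2: → [50,61),[40,51); WM=49
i=19 t=54 v=7: → [50,61); WM=53; [40,51) fires=22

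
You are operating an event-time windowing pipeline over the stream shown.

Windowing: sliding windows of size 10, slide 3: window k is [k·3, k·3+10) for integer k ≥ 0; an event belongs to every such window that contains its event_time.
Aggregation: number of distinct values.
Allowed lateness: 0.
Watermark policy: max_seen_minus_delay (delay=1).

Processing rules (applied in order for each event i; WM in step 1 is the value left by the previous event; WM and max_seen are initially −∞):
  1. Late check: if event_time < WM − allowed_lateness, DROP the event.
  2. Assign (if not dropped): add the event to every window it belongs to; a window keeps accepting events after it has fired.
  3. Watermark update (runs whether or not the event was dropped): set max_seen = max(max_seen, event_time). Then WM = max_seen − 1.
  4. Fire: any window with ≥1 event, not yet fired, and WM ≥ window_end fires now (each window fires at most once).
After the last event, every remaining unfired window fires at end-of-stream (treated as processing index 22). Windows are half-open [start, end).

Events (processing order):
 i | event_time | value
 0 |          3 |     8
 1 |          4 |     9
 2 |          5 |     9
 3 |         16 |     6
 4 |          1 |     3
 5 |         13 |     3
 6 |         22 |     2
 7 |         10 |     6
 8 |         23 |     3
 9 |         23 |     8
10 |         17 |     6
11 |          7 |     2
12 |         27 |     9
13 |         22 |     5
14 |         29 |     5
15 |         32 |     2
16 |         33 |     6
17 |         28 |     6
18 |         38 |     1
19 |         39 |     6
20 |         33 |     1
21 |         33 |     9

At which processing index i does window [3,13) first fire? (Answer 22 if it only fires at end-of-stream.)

3

i=0 t=3 v=8: → [3,13),[0,10); WM=2
i=1 t=4 v=9: → [3,13),[0,10); WM=3
i=2 t=5 v=9: → [3,13),[0,10); WM=4
i=3 t=16 v=6: → [15,25),[12,22),[9,19); WM=15; [0,10) fires=2 [3,13) fires=2
i=4 t=1 v=3: DROP (t<15-0); WM=15
i=5 t=13 v=3: DROP (t<15-0); WM=15
i=6 t=22 v=2: → [21,31),[18,28),[15,25); WM=21; [9,19) fires=1
i=7 t=10 v=6: DROP (t<21-0); WM=21
i=8 t=23 v=3: → [21,31),[18,28),[15,25); WM=22; [12,22) fires=1
i=9 t=23 v=8: → [21,31),[18,28),[15,25); WM=22
i=10 t=17 v=6: DROP (t<22-0); WM=22
i=11 t=7 v=2: DROP (t<22-0); WM=22
i=12 t=27 v=9: → [27,37),[24,34),[21,31),[18,28); WM=26; [15,25) fires=4
i=13 t=22 v=5: DROP (t<26-0); WM=26
i=14 t=29 v=5: → [27,37),[24,34),[21,31); WM=28; [18,28) fires=4
i=15 t=32 v=2: → [30,40),[27,37),[24,34); WM=31; [21,31) fires=5
i=16 t=33 v=6: → [33,43),[30,40),[27,37),[24,34); WM=32
i=17 t=28 v=6: DROP (t<32-0); WM=32
i=18 t=38 v=1: → [36,46),[33,43),[30,40); WM=37; [24,34) fires=4 [27,37) fires=4
i=19 t=39 v=6: → [39,49),[36,46),[33,43),[30,40); WM=38
i=20 t=33 v=1: DROP (t<38-0); WM=38
i=21 t=33 v=9: DROP (t<38-0); WM=38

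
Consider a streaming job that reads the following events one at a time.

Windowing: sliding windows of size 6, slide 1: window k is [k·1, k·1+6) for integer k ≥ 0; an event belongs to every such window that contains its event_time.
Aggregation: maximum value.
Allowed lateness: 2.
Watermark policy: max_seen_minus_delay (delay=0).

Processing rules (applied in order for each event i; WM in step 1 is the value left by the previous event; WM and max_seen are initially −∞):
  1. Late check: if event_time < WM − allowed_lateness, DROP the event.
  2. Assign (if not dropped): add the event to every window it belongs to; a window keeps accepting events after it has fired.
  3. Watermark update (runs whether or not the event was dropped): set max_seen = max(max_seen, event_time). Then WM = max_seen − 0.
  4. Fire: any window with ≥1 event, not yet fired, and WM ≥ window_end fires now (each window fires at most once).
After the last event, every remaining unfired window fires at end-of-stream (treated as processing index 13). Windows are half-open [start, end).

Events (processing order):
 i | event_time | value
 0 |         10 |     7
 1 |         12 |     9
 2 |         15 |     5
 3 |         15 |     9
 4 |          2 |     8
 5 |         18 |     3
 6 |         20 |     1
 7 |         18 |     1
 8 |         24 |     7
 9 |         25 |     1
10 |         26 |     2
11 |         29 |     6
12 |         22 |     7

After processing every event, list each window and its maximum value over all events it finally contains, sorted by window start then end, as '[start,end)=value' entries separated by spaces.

[5,11)=7 [6,12)=7 [7,13)=9 [8,14)=9 [9,15)=9 [10,16)=9 [11,17)=9 [12,18)=9 [13,19)=9 [14,20)=9 [15,21)=9 [16,22)=3 [17,23)=3 [18,24)=3 [19,25)=7 [20,26)=7 [21,27)=7 [22,28)=7 [23,29)=7 [24,30)=7 [25,31)=6 [26,32)=6 [27,33)=6 [28,34)=6 [29,35)=6

i=0 t=10 v=7: → [10,16),[9,15),[8,14),[7,13),[6,12),[5,11); WM=10
i=1 t=12 v=9: → [12,18),[11,17),[10,16),[9,15),[8,14),[7,13); WM=12; [5,11) fires=7 [6,12) fires=7
i=2 t=15 v=5: → [15,21),[14,20),[13,19),[12,18),[11,17),[10,16); WM=15; [7,13) fires=9 [8,14) fires=9 [9,15) fires=9
i=3 t=15 v=9: → [15,21),[14,20),[13,19),[12,18),[11,17),[10,16); WM=15
i=4 t=2 v=8: DROP (t<15-2); WM=15
i=5 t=18 v=3: → [18,24),[17,23),[16,22),[15,21),[14,20),[13,19); WM=18; [10,16) fires=9 [11,17) fires=9 [12,18) fires=9
i=6 t=20 v=1: → [20,26),[19,25),[18,24),[17,23),[16,22),[15,21); WM=20; [13,19) fires=9 [14,20) fires=9
i=7 t=18 v=1: → [18,24),[17,23),[16,22),[15,21),[14,20),[13,19); WM=20
i=8 t=24 v=7: → [24,30),[23,29),[22,28),[21,27),[20,26),[19,25); WM=24; [15,21) fires=9 [16,22) fires=3 [17,23) fires=3 [18,24) fires=3
i=9 t=25 v=1: → [25,31),[24,30),[23,29),[22,28),[21,27),[20,26); WM=25; [19,25) fires=7
i=10 t=26 v=2: → [26,32),[25,31),[24,30),[23,29),[22,28),[21,27); WM=26; [20,26) fires=7
i=11 t=29 v=6: → [29,35),[28,34),[27,33),[26,32),[25,31),[24,30); WM=29; [21,27) fires=7 [22,28) fires=7 [23,29) fires=7
i=12 t=22 v=7: DROP (t<29-2); WM=29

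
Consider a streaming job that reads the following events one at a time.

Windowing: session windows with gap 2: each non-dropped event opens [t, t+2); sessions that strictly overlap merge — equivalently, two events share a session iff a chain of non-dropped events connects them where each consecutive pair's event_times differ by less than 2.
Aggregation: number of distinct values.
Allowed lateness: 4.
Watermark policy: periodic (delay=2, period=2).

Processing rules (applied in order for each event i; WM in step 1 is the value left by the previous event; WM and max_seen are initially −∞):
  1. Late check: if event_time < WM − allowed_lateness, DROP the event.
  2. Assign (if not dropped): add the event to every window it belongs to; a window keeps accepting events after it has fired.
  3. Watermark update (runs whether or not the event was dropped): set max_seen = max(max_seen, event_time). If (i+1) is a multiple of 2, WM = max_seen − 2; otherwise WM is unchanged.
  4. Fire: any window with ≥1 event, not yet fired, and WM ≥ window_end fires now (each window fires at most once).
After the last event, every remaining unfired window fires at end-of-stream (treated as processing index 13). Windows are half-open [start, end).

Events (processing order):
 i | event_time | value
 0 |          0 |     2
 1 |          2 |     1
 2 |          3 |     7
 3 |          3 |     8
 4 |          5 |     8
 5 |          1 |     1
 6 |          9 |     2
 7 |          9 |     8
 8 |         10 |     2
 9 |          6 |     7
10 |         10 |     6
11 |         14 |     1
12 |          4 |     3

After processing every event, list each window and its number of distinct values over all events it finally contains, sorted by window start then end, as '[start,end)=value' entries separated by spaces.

[0,5)=4 [5,8)=2 [9,12)=3 [14,16)=1

i=0 t=0 v=2: → [0,2); WM=−∞
i=1 t=2 v=1: → [2,4); WM=0
i=2 t=3 v=7: → [2,5); WM=0
i=3 t=3 v=8: → [2,5); WM=1
i=4 t=5 v=8: → [5,7); WM=1
i=5 t=1 v=1: → [0,5); WM=3
i=6 t=9 v=2: → [9,11); WM=3
i=7 t=9 v=8: → [9,11); WM=7
i=8 t=10 v=2: → [9,12); WM=7
i=9 t=6 v=7: → [5,8); WM=8
i=10 t=10 v=6: → [9,12); WM=8
i=11 t=14 v=1: → [14,16); WM=12
i=12 t=4 v=3: DROP (t<12-4); WM=12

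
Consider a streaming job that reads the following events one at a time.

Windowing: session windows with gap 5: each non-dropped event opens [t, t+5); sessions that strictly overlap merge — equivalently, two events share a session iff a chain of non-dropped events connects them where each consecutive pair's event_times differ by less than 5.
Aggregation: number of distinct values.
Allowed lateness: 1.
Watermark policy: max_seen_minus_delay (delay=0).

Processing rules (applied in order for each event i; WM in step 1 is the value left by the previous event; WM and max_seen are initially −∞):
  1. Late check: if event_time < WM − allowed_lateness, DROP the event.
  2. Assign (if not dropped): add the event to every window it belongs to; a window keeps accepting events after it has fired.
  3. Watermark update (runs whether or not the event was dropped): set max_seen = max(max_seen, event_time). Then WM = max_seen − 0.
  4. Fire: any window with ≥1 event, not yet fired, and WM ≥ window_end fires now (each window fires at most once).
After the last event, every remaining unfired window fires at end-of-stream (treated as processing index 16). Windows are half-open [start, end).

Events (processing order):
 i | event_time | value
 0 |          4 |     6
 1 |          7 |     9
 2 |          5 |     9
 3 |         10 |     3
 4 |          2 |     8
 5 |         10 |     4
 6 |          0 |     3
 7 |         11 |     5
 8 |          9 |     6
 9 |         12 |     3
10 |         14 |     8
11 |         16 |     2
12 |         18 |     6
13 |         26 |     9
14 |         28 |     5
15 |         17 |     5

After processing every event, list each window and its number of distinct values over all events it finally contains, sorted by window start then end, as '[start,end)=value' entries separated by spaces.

[4,23)=7 [26,33)=2

i=0 t=4 v=6: → [4,9); WM=4
i=1 t=7 v=9: → [4,12); WM=7
i=2 t=5 v=9: DROP (t<7-1); WM=7
i=3 t=10 v=3: → [4,15); WM=10
i=4 t=2 v=8: DROP (t<10-1); WM=10
i=5 t=10 v=4: → [4,15); WM=10
i=6 t=0 v=3: DROP (t<10-1); WM=10
i=7 t=11 v=5: → [4,16); WM=11
i=8 t=9 v=6: DROP (t<11-1); WM=11
i=9 t=12 v=3: → [4,17); WM=12
i=10 t=14 v=8: → [4,19); WM=14
i=11 t=16 v=2: → [4,21); WM=16
i=12 t=18 v=6: → [4,23); WM=18
i=13 t=26 v=9: → [26,31); WM=26
i=14 t=28 v=5: → [26,33); WM=28
i=15 t=17 v=5: DROP (t<28-1); WM=28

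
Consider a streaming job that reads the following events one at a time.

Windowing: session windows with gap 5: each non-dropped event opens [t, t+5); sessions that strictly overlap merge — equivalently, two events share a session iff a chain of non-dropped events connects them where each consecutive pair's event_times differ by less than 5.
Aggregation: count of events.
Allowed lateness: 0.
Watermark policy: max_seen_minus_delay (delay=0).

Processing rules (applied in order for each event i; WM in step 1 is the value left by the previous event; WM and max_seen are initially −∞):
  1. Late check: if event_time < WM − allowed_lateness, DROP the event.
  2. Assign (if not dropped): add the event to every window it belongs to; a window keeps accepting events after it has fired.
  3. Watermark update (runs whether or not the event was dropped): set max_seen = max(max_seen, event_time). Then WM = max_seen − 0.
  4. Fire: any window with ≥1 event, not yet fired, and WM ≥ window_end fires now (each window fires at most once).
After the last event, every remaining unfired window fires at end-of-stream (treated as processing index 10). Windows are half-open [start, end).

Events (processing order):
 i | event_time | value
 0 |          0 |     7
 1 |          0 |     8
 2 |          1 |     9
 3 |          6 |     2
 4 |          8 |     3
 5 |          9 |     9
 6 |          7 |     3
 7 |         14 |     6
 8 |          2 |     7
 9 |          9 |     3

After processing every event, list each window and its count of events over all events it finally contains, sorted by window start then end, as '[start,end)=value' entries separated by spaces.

i=0 t=0 v=7: → [0,5); WM=0
i=1 t=0 v=8: → [0,5); WM=0
i=2 t=1 v=9: → [0,6); WM=1
i=3 t=6 v=2: → [6,11); WM=6
i=4 t=8 v=3: → [6,13); WM=8
i=5 t=9 v=9: → [6,14); WM=9
i=6 t=7 v=3: DROP (t<9-0); WM=9
i=7 t=14 v=6: → [14,19); WM=14
i=8 t=2 v=7: DROP (t<14-0); WM=14
i=9 t=9 v=3: DROP (t<14-0); WM=14

[0,6)=3 [6,14)=3 [14,19)=1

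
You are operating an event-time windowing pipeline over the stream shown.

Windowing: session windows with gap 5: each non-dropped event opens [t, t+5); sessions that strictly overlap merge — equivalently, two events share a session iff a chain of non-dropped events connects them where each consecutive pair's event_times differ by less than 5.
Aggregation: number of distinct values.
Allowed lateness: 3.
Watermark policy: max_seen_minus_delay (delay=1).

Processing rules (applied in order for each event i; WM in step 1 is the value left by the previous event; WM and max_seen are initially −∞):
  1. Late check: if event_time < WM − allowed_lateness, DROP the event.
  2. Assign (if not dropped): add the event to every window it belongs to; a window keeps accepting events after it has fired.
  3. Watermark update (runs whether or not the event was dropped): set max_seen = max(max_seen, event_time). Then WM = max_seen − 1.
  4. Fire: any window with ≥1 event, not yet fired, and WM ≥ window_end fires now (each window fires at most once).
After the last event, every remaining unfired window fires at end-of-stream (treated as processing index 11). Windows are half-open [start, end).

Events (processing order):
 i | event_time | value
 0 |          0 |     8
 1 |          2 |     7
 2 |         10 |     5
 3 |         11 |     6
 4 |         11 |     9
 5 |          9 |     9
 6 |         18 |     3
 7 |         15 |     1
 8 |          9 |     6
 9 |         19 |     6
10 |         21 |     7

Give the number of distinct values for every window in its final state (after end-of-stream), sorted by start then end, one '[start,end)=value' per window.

[0,7)=2 [9,26)=6

i=0 t=0 v=8: → [0,5); WM=-1
i=1 t=2 v=7: → [0,7); WM=1
i=2 t=10 v=5: → [10,15); WM=9
i=3 t=11 v=6: → [10,16); WM=10
i=4 t=11 v=9: → [10,16); WM=10
i=5 t=9 v=9: → [9,16); WM=10
i=6 t=18 v=3: → [18,23); WM=17
i=7 t=15 v=1: → [9,23); WM=17
i=8 t=9 v=6: DROP (t<17-3); WM=17
i=9 t=19 v=6: → [9,24); WM=18
i=10 t=21 v=7: → [9,26); WM=20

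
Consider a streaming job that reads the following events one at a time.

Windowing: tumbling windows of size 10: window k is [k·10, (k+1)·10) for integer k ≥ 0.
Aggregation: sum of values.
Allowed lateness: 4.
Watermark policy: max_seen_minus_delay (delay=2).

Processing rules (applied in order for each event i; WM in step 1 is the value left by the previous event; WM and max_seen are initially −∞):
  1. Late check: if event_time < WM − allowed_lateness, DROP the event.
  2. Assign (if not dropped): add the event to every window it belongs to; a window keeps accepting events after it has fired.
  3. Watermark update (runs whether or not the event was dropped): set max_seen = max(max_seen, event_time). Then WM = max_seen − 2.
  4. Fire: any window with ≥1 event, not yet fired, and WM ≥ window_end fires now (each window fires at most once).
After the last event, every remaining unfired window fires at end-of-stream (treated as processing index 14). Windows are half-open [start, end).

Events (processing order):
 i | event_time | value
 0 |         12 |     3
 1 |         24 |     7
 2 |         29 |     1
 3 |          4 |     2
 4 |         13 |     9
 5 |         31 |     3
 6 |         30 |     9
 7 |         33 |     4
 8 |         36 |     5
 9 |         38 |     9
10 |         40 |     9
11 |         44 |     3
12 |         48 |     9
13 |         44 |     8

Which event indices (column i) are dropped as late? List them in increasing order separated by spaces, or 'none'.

i=0 t=12 v=3: → [10,20); WM=10
i=1 t=24 v=7: → [20,30); WM=22; [10,20) fires=3
i=2 t=29 v=1: → [20,30); WM=27
i=3 t=4 v=2: DROP (t<27-4); WM=27
i=4 t=13 v=9: DROP (t<27-4); WM=27
i=5 t=31 v=3: → [30,40); WM=29
i=6 t=30 v=9: → [30,40); WM=29
i=7 t=33 v=4: → [30,40); WM=31; [20,30) fires=8
i=8 t=36 v=5: → [30,40); WM=34
i=9 t=38 v=9: → [30,40); WM=36
i=10 t=40 v=9: → [40,50); WM=38
i=11 t=44 v=3: → [40,50); WM=42; [30,40) fires=30
i=12 t=48 v=9: → [40,50); WM=46
i=13 t=44 v=8: → [40,50); WM=46

3 4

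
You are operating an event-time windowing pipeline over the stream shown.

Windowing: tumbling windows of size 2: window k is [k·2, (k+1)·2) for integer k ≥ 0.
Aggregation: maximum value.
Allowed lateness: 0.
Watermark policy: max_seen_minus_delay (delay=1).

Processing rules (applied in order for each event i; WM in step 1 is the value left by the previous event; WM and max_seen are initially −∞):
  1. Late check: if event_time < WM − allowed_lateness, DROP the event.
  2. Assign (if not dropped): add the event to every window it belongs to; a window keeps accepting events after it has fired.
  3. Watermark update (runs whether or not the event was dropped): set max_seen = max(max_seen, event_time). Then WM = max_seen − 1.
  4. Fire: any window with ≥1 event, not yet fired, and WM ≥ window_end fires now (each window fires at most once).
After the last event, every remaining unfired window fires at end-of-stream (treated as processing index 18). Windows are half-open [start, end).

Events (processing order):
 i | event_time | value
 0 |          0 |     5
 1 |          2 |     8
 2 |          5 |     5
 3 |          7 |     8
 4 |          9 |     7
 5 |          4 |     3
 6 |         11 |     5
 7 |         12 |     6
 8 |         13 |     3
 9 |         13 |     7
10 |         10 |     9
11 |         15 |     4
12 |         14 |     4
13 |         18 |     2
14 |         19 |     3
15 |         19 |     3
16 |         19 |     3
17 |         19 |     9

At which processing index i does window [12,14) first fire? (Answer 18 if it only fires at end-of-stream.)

i=0 t=0 v=5: → [0,2); WM=-1
i=1 t=2 v=8: → [2,4); WM=1
i=2 t=5 v=5: → [4,6); WM=4; [0,2) fires=5 [2,4) fires=8
i=3 t=7 v=8: → [6,8); WM=6; [4,6) fires=5
i=4 t=9 v=7: → [8,10); WM=8; [6,8) fires=8
i=5 t=4 v=3: DROP (t<8-0); WM=8
i=6 t=11 v=5: → [10,12); WM=10; [8,10) fires=7
i=7 t=12 v=6: → [12,14); WM=11
i=8 t=13 v=3: → [12,14); WM=12; [10,12) fires=5
i=9 t=13 v=7: → [12,14); WM=12
i=10 t=10 v=9: DROP (t<12-0); WM=12
i=11 t=15 v=4: → [14,16); WM=14; [12,14) fires=7
i=12 t=14 v=4: → [14,16); WM=14
i=13 t=18 v=2: → [18,20); WM=17; [14,16) fires=4
i=14 t=19 v=3: → [18,20); WM=18
i=15 t=19 v=3: → [18,20); WM=18
i=16 t=19 v=3: → [18,20); WM=18
i=17 t=19 v=9: → [18,20); WM=18

11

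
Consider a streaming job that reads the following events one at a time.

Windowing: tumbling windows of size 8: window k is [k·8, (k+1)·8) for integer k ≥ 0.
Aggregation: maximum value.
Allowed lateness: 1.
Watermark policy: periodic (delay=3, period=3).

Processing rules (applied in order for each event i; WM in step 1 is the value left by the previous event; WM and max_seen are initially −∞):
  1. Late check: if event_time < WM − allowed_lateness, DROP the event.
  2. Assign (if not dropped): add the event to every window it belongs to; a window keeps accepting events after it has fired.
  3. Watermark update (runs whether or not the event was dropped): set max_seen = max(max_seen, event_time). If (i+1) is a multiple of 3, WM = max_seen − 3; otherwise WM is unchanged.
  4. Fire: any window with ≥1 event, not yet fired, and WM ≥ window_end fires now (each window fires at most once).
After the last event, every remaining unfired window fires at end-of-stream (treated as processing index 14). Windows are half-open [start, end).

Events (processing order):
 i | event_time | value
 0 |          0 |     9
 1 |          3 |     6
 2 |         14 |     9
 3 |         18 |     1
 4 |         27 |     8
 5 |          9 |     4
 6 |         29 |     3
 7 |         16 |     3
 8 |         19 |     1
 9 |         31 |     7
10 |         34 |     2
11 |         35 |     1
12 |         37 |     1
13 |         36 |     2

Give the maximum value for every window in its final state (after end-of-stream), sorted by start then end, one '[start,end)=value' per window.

i=0 t=0 v=9: → [0,8); WM=−∞
i=1 t=3 v=6: → [0,8); WM=−∞
i=2 t=14 v=9: → [8,16); WM=11; [0,8) fires=9
i=3 t=18 v=1: → [16,24); WM=11
i=4 t=27 v=8: → [24,32); WM=11
i=5 t=9 v=4: DROP (t<11-1); WM=24; [8,16) fires=9 [16,24) fires=1
i=6 t=29 v=3: → [24,32); WM=24
i=7 t=16 v=3: DROP (t<24-1); WM=24
i=8 t=19 v=1: DROP (t<24-1); WM=26
i=9 t=31 v=7: → [24,32); WM=26
i=10 t=34 v=2: → [32,40); WM=26
i=11 t=35 v=1: → [32,40); WM=32; [24,32) fires=8
i=12 t=37 v=1: → [32,40); WM=32
i=13 t=36 v=2: → [32,40); WM=32

[0,8)=9 [8,16)=9 [16,24)=1 [24,32)=8 [32,40)=2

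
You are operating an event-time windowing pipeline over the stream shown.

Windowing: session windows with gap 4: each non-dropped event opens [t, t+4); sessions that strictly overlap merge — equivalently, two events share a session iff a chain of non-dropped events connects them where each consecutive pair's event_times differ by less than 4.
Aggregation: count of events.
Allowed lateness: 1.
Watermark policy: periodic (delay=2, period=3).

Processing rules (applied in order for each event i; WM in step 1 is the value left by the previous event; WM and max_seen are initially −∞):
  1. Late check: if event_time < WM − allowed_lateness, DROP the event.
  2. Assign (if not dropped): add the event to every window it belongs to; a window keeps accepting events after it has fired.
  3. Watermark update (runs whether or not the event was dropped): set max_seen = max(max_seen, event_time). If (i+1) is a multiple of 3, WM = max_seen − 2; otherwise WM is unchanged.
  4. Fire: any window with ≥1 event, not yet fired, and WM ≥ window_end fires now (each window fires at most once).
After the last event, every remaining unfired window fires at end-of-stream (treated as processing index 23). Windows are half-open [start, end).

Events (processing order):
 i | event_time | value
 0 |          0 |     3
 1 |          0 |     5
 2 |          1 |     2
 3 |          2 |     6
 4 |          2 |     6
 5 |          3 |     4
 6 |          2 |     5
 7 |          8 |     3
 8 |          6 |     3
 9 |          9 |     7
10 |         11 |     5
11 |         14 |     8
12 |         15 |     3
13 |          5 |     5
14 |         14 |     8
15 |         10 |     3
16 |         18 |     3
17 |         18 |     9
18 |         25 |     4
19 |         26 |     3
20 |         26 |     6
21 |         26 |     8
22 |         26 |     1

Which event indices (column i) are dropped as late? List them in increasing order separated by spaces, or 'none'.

13 15

i=0 t=0 v=3: → [0,4); WM=−∞
i=1 t=0 v=5: → [0,4); WM=−∞
i=2 t=1 v=2: → [0,5); WM=-1
i=3 t=2 v=6: → [0,6); WM=-1
i=4 t=2 v=6: → [0,6); WM=-1
i=5 t=3 v=4: → [0,7); WM=1
i=6 t=2 v=5: → [0,7); WM=1
i=7 t=8 v=3: → [8,12); WM=1
i=8 t=6 v=3: → [0,12); WM=6
i=9 t=9 v=7: → [0,13); WM=6
i=10 t=11 v=5: → [0,15); WM=6
i=11 t=14 v=8: → [0,18); WM=12
i=12 t=15 v=3: → [0,19); WM=12
i=13 t=5 v=5: DROP (t<12-1); WM=12
i=14 t=14 v=8: → [0,19); WM=13
i=15 t=10 v=3: DROP (t<13-1); WM=13
i=16 t=18 v=3: → [0,22); WM=13
i=17 t=18 v=9: → [0,22); WM=16
i=18 t=25 v=4: → [25,29); WM=16
i=19 t=26 v=3: → [25,30); WM=16
i=20 t=26 v=6: → [25,30); WM=24
i=21 t=26 v=8: → [25,30); WM=24
i=22 t=26 v=1: → [25,30); WM=24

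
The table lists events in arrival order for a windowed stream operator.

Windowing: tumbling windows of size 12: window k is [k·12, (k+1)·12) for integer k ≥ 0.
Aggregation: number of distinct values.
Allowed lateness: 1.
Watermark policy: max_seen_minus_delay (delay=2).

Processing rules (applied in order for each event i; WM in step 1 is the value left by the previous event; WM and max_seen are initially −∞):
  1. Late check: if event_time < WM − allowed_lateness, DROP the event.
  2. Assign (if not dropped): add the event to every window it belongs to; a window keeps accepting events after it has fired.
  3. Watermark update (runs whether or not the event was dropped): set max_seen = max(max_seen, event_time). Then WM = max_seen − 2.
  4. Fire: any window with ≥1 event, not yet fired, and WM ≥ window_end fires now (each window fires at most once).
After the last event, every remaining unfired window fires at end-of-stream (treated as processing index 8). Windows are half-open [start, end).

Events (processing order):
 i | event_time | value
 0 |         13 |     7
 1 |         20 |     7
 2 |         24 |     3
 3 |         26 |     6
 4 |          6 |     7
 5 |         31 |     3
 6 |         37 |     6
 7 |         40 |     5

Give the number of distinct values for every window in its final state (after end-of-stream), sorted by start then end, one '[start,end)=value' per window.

[12,24)=1 [24,36)=2 [36,48)=2

i=0 t=13 v=7: → [12,24); WM=11
i=1 t=20 v=7: → [12,24); WM=18
i=2 t=24 v=3: → [24,36); WM=22
i=3 t=26 v=6: → [24,36); WM=24; [12,24) fires=1
i=4 t=6 v=7: DROP (t<24-1); WM=24
i=5 t=31 v=3: → [24,36); WM=29
i=6 t=37 v=6: → [36,48); WM=35
i=7 t=40 v=5: → [36,48); WM=38; [24,36) fires=2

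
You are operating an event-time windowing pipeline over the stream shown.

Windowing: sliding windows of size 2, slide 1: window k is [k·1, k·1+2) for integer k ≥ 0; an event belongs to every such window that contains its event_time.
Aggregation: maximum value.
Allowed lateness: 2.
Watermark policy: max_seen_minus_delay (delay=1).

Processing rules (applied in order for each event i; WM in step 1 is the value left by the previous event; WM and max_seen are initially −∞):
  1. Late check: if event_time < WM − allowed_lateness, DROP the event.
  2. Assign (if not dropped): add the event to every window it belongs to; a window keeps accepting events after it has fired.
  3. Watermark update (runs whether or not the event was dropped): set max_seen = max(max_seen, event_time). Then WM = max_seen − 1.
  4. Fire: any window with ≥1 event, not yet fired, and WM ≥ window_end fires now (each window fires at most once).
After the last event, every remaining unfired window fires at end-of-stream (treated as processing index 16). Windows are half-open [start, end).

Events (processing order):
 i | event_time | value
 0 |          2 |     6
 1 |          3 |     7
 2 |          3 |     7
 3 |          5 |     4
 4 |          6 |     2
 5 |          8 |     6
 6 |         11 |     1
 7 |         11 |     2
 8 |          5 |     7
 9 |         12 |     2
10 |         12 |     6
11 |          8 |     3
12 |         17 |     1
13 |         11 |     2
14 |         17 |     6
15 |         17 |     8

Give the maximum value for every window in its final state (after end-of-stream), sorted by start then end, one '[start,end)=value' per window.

[1,3)=6 [2,4)=7 [3,5)=7 [4,6)=4 [5,7)=4 [6,8)=2 [7,9)=6 [8,10)=6 [10,12)=2 [11,13)=6 [12,14)=6 [16,18)=8 [17,19)=8

i=0 t=2 v=6: → [2,4),[1,3); WM=1
i=1 t=3 v=7: → [3,5),[2,4); WM=2
i=2 t=3 v=7: → [3,5),[2,4); WM=2
i=3 t=5 v=4: → [5,7),[4,6); WM=4; [1,3) fires=6 [2,4) fires=7
i=4 t=6 v=2: → [6,8),[5,7); WM=5; [3,5) fires=7
i=5 t=8 v=6: → [8,10),[7,9); WM=7; [4,6) fires=4 [5,7) fires=4
i=6 t=11 v=1: → [11,13),[10,12); WM=10; [6,8) fires=2 [7,9) fires=6 [8,10) fires=6
i=7 t=11 v=2: → [11,13),[10,12); WM=10
i=8 t=5 v=7: DROP (t<10-2); WM=10
i=9 t=12 v=2: → [12,14),[11,13); WM=11
i=10 t=12 v=6: → [12,14),[11,13); WM=11
i=11 t=8 v=3: DROP (t<11-2); WM=11
i=12 t=17 v=1: → [17,19),[16,18); WM=16; [10,12) fires=2 [11,13) fires=6 [12,14) fires=6
i=13 t=11 v=2: DROP (t<16-2); WM=16
i=14 t=17 v=6: → [17,19),[16,18); WM=16
i=15 t=17 v=8: → [17,19),[16,18); WM=16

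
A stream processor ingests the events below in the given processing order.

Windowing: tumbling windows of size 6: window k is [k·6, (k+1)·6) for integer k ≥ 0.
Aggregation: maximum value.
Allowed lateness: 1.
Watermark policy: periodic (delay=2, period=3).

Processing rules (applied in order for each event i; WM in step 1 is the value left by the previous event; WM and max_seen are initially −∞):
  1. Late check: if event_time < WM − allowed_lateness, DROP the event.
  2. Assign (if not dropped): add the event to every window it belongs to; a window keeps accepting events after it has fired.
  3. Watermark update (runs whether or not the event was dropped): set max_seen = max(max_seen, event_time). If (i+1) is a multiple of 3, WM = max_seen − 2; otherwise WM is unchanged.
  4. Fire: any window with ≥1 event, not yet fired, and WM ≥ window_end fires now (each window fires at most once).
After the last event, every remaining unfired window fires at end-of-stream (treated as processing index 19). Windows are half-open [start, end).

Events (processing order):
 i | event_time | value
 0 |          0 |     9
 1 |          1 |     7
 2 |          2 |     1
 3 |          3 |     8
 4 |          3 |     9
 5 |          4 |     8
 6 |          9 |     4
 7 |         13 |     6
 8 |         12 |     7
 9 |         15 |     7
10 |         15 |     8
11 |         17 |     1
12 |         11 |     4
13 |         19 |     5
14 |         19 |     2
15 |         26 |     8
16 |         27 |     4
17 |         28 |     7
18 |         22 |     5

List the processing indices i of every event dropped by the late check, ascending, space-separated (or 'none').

12 18

i=0 t=0 v=9: → [0,6); WM=−∞
i=1 t=1 v=7: → [0,6); WM=−∞
i=2 t=2 v=1: → [0,6); WM=0
i=3 t=3 v=8: → [0,6); WM=0
i=4 t=3 v=9: → [0,6); WM=0
i=5 t=4 v=8: → [0,6); WM=2
i=6 t=9 v=4: → [6,12); WM=2
i=7 t=13 v=6: → [12,18); WM=2
i=8 t=12 v=7: → [12,18); WM=11; [0,6) fires=9
i=9 t=15 v=7: → [12,18); WM=11
i=10 t=15 v=8: → [12,18); WM=11
i=11 t=17 v=1: → [12,18); WM=15; [6,12) fires=4
i=12 t=11 v=4: DROP (t<15-1); WM=15
i=13 t=19 v=5: → [18,24); WM=15
i=14 t=19 v=2: → [18,24); WM=17
i=15 t=26 v=8: → [24,30); WM=17
i=16 t=27 v=4: → [24,30); WM=17
i=17 t=28 v=7: → [24,30); WM=26; [12,18) fires=8 [18,24) fires=5
i=18 t=22 v=5: DROP (t<26-1); WM=26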